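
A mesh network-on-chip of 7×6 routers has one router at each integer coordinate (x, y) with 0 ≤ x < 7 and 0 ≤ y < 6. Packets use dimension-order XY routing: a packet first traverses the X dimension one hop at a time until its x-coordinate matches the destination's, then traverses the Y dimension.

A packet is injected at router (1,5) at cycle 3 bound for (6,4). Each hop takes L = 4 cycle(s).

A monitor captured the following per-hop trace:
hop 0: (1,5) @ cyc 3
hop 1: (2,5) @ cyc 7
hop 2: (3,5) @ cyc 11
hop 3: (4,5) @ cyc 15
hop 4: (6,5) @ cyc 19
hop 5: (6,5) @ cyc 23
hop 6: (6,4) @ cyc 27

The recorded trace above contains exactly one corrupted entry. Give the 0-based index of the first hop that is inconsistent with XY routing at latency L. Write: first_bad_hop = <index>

first_bad_hop = 4

check 1→ d=(1,0) cyc+4: ok
check 2→ d=(1,0) cyc+4: ok
check 3→ d=(1,0) cyc+4: ok
check 4→ d=(2,0) cyc+4: BAD: non-unit step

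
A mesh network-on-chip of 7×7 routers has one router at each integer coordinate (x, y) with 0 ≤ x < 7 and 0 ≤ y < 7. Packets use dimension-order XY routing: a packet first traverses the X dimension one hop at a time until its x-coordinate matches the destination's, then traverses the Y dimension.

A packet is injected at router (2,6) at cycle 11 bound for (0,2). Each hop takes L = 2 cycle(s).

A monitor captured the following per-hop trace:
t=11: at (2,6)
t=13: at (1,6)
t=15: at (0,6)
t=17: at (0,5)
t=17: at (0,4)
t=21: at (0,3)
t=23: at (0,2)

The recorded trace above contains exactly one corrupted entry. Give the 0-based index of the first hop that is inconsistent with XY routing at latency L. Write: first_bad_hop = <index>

first_bad_hop = 4

check 1→ d=(-1,0) cyc+2: ok
check 2→ d=(-1,0) cyc+2: ok
check 3→ d=(0,-1) cyc+2: ok
check 4→ d=(0,-1) cyc+0: BAD: Δcyc=0≠L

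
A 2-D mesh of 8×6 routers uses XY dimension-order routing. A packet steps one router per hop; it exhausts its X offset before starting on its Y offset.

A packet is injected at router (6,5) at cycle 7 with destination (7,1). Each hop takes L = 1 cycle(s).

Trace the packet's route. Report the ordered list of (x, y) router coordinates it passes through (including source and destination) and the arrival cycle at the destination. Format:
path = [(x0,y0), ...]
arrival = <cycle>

t=7: at (6,5)
t=8: at (7,5) after E
t=9: at (7,4) after S
t=10: at (7,3) after S
t=11: at (7,2) after S
t=12: at (7,1) after S

path = [(6,5), (7,5), (7,4), (7,3), (7,2), (7,1)]
arrival = 12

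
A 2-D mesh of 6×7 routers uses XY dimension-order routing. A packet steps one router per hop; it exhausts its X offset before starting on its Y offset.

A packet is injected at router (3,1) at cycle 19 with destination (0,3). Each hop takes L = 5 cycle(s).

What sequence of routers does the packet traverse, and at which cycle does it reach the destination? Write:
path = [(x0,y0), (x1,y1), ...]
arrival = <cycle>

[0] x=3 y=1 t=19
[1] x=2 y=1 t=24 →W
[2] x=1 y=1 t=29 →W
[3] x=0 y=1 t=34 →W
[4] x=0 y=2 t=39 →N
[5] x=0 y=3 t=44 →N

path = [(3,1), (2,1), (1,1), (0,1), (0,2), (0,3)]
arrival = 44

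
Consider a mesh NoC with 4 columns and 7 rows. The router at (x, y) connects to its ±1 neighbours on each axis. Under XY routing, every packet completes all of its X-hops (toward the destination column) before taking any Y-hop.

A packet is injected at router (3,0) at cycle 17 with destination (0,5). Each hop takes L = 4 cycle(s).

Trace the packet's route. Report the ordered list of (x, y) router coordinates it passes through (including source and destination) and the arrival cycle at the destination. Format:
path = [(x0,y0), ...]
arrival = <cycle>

path = [(3,0), (2,0), (1,0), (0,0), (0,1), (0,2), (0,3), (0,4), (0,5)]
arrival = 49

t=17: at (3,0)
t=21: at (2,0) after W
t=25: at (1,0) after W
t=29: at (0,0) after W
t=33: at (0,1) after N
t=37: at (0,2) after N
t=41: at (0,3) after N
t=45: at (0,4) after N
t=49: at (0,5) after N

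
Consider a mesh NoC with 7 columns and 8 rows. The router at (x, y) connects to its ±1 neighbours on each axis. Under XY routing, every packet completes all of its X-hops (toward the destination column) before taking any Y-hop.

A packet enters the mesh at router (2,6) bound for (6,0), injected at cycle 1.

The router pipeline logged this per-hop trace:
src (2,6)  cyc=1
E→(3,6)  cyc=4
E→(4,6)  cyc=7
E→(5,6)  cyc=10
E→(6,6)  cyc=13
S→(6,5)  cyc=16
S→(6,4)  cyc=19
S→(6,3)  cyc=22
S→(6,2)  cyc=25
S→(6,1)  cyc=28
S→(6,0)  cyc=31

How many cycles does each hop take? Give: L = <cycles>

L = 3

Δcyc across hop 0→1: 4 − 1 = 3.
Each hop adds L, hence L = 3.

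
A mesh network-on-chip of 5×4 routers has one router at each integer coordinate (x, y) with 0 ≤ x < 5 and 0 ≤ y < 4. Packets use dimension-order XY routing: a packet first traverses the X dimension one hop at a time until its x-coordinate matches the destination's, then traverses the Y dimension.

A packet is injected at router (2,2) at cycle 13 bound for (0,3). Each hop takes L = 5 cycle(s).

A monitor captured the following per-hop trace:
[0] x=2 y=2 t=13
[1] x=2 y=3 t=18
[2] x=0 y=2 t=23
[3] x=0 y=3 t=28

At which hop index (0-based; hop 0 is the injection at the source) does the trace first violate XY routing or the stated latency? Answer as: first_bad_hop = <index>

first_bad_hop = 1

[1] (+0,+1) / 5c ⇒ BAD: Y-move but x=2≠0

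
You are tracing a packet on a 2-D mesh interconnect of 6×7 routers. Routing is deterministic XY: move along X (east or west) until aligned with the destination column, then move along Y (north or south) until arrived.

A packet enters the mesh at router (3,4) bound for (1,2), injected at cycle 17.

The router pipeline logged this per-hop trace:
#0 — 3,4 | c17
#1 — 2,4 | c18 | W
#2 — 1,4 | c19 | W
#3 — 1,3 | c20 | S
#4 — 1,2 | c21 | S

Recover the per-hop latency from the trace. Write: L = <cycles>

Δcyc across hop 0→1: 18 − 17 = 1.
Per-hop latency L = Δcyc = 1.

L = 1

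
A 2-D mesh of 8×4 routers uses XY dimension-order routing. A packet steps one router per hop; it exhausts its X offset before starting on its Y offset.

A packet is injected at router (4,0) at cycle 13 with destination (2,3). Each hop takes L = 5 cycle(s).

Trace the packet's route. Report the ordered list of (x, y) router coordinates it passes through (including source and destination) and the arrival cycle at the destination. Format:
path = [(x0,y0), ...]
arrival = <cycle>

path = [(4,0), (3,0), (2,0), (2,1), (2,2), (2,3)]
arrival = 38

t=13: at (4,0)
t=18: at (3,0) after W
t=23: at (2,0) after W
t=28: at (2,1) after N
t=33: at (2,2) after N
t=38: at (2,3) after N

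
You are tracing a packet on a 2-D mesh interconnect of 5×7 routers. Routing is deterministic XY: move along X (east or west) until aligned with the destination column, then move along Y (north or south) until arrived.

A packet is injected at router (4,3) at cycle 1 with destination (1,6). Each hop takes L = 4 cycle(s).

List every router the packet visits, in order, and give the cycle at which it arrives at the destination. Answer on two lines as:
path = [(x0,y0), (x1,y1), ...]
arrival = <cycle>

src (4,3)  cyc=1
W→(3,3)  cyc=5
W→(2,3)  cyc=9
W→(1,3)  cyc=13
N→(1,4)  cyc=17
N→(1,5)  cyc=21
N→(1,6)  cyc=25

path = [(4,3), (3,3), (2,3), (1,3), (1,4), (1,5), (1,6)]
arrival = 25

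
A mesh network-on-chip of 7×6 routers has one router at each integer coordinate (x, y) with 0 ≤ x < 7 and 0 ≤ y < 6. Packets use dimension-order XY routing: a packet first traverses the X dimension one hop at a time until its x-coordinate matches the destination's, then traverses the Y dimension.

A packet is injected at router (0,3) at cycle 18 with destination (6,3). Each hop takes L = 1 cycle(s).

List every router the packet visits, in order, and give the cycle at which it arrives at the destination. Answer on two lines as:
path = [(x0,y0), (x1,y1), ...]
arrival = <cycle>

src (0,3)  cyc=18
E→(1,3)  cyc=19
E→(2,3)  cyc=20
E→(3,3)  cyc=21
E→(4,3)  cyc=22
E→(5,3)  cyc=23
E→(6,3)  cyc=24

path = [(0,3), (1,3), (2,3), (3,3), (4,3), (5,3), (6,3)]
arrival = 24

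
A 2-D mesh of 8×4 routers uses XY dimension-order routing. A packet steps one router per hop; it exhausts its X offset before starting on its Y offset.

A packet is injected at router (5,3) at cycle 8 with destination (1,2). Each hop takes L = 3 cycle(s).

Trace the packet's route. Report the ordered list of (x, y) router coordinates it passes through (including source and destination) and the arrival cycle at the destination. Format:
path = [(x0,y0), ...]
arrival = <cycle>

path = [(5,3), (4,3), (3,3), (2,3), (1,3), (1,2)]
arrival = 23

[0] x=5 y=3 t=8
[1] x=4 y=3 t=11 →W
[2] x=3 y=3 t=14 →W
[3] x=2 y=3 t=17 →W
[4] x=1 y=3 t=20 →W
[5] x=1 y=2 t=23 →S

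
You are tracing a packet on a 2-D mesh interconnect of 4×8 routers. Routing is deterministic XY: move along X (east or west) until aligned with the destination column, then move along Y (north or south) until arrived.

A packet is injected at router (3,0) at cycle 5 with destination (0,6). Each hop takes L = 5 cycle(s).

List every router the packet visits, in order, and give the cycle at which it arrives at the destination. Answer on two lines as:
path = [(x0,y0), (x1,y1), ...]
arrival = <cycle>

path = [(3,0), (2,0), (1,0), (0,0), (0,1), (0,2), (0,3), (0,4), (0,5), (0,6)]
arrival = 50

t=5: at (3,0)
t=10: at (2,0) after W
t=15: at (1,0) after W
t=20: at (0,0) after W
t=25: at (0,1) after N
t=30: at (0,2) after N
t=35: at (0,3) after N
t=40: at (0,4) after N
t=45: at (0,5) after N
t=50: at (0,6) after N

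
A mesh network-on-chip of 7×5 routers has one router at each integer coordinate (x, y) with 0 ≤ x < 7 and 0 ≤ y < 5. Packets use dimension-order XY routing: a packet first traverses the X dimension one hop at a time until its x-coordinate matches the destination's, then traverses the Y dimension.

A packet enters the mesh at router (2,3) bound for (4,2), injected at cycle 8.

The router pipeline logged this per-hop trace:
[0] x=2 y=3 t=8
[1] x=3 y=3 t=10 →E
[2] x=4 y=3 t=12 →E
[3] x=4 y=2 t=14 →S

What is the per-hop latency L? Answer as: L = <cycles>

L = 2

Δcyc across hop 0→1: 10 − 8 = 2.
One hop costs L cycles, so L = 2.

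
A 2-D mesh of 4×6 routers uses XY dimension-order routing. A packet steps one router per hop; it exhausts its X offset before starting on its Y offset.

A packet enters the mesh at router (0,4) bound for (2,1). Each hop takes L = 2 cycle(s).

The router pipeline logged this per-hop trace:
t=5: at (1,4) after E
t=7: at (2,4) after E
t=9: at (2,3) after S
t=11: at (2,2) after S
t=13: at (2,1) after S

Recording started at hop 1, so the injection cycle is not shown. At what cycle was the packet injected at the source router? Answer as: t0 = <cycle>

t0 = 3

The first recorded entry is hop 1 at cycle 5.
Therefore t0 = 5 − L = 3.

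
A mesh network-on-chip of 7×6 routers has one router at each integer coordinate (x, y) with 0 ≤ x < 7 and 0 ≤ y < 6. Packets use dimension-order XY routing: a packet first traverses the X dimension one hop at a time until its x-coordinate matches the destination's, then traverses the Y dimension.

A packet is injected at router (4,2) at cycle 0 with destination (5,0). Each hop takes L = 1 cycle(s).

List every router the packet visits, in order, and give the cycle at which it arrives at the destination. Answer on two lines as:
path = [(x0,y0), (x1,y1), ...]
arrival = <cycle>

#0 — 4,2 | c0
#1 — 5,2 | c1 | E
#2 — 5,1 | c2 | S
#3 — 5,0 | c3 | S

path = [(4,2), (5,2), (5,1), (5,0)]
arrival = 3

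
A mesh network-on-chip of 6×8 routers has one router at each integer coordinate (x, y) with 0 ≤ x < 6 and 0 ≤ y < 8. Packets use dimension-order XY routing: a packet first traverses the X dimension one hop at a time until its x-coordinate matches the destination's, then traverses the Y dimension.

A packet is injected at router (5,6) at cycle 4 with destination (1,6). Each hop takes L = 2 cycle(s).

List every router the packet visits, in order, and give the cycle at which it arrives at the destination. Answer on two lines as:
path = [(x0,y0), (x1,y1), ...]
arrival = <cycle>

path = [(5,6), (4,6), (3,6), (2,6), (1,6)]
arrival = 12

t=4: at (5,6)
t=6: at (4,6) after W
t=8: at (3,6) after W
t=10: at (2,6) after W
t=12: at (1,6) after W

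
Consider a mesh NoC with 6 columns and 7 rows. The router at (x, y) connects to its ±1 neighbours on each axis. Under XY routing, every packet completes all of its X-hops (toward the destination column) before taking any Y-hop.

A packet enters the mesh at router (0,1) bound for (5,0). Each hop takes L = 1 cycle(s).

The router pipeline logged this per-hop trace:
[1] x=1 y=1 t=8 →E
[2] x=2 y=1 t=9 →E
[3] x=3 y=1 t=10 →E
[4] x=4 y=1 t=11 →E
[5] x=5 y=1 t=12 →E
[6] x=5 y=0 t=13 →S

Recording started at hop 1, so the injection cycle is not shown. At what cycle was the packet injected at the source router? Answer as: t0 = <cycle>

At hop 1 the cycle is 8; in general cyc_k = t0 + kL.
Subtract one hop: t0 = 8 − 1 = 7.

t0 = 7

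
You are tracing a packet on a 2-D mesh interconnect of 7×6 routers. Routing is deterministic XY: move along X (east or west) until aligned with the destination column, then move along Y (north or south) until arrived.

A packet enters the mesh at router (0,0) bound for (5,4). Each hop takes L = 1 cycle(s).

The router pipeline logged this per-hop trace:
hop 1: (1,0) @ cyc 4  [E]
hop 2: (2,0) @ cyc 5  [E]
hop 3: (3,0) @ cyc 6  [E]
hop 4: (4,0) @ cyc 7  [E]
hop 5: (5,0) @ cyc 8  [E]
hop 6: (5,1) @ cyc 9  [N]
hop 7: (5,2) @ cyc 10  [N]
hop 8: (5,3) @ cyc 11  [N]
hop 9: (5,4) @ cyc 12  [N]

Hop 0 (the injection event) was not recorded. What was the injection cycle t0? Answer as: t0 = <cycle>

t0 = 3

cyc[1] = 4 and cyc[k] = t0 + k·L for every k.
Subtract one hop: t0 = 4 − 1 = 3.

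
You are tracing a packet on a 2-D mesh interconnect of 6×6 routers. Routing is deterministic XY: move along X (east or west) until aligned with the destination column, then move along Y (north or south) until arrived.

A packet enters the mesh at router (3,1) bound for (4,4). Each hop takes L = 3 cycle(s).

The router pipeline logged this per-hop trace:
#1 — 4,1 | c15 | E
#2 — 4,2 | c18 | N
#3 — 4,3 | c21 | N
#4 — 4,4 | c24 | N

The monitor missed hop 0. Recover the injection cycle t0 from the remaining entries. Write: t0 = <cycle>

t0 = 12

Hop 1 reached at cycle 15; hop k is at t0 + k·L.
So t0 = 15 − 1·3 = 12.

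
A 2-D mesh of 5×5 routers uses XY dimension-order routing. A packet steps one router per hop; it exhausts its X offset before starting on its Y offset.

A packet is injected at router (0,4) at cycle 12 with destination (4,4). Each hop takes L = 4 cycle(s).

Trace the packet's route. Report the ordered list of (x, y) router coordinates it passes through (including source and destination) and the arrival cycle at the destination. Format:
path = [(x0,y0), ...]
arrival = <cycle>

path = [(0,4), (1,4), (2,4), (3,4), (4,4)]
arrival = 28

hop 0: (0,4) @ cyc 12
hop 1: (1,4) @ cyc 16  [E]
hop 2: (2,4) @ cyc 20  [E]
hop 3: (3,4) @ cyc 24  [E]
hop 4: (4,4) @ cyc 28  [E]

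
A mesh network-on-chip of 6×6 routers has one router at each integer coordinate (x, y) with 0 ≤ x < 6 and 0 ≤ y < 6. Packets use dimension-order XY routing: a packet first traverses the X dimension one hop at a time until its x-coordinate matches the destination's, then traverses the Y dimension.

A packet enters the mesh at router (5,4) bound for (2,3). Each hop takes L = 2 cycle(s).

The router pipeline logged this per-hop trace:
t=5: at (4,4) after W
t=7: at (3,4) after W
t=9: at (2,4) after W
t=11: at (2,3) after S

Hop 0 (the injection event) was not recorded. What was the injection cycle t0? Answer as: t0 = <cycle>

t0 = 3

cyc[1] = 5 and cyc[k] = t0 + k·L for every k.
Subtract one hop: t0 = 5 − 2 = 3.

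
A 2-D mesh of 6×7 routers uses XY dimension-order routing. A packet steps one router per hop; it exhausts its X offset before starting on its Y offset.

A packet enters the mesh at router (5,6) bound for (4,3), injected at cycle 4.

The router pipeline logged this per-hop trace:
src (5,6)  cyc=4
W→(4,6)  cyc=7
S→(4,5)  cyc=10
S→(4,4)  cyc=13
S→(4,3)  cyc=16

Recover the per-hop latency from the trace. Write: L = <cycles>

Δcyc across hop 0→1: 7 − 4 = 3.
That increment is L by definition: L = 3.

L = 3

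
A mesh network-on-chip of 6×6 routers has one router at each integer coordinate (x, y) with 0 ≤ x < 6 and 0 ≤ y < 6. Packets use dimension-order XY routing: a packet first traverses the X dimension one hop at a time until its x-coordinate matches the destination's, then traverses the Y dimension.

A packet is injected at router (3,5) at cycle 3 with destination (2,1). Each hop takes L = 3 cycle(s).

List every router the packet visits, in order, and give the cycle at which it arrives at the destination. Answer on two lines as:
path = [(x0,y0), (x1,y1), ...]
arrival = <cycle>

path = [(3,5), (2,5), (2,4), (2,3), (2,2), (2,1)]
arrival = 18

[0] x=3 y=5 t=3
[1] x=2 y=5 t=6 →W
[2] x=2 y=4 t=9 →S
[3] x=2 y=3 t=12 →S
[4] x=2 y=2 t=15 →S
[5] x=2 y=1 t=18 →S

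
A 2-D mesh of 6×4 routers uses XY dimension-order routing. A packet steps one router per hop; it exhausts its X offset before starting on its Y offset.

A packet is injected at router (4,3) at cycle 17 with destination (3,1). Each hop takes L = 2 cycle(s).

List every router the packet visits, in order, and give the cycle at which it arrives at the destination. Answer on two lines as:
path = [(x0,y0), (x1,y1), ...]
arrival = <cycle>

  0. router=(4,3) cycle=17 (inject)
  1. router=(3,3) cycle=19 dir=W
  2. router=(3,2) cycle=21 dir=S
  3. router=(3,1) cycle=23 dir=S

path = [(4,3), (3,3), (3,2), (3,1)]
arrival = 23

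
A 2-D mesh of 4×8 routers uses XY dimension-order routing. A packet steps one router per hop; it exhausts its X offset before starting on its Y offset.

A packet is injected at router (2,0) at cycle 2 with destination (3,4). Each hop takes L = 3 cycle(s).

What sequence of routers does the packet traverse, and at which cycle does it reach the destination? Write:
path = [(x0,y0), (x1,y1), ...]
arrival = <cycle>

t=2: at (2,0)
t=5: at (3,0) after E
t=8: at (3,1) after N
t=11: at (3,2) after N
t=14: at (3,3) after N
t=17: at (3,4) after N

path = [(2,0), (3,0), (3,1), (3,2), (3,3), (3,4)]
arrival = 17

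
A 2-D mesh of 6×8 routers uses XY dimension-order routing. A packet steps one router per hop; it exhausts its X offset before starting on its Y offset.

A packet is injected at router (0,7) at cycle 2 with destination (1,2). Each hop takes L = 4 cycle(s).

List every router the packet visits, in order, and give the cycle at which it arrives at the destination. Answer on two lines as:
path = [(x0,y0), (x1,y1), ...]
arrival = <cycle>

path = [(0,7), (1,7), (1,6), (1,5), (1,4), (1,3), (1,2)]
arrival = 26

t=2: at (0,7)
t=6: at (1,7) after E
t=10: at (1,6) after S
t=14: at (1,5) after S
t=18: at (1,4) after S
t=22: at (1,3) after S
t=26: at (1,2) after S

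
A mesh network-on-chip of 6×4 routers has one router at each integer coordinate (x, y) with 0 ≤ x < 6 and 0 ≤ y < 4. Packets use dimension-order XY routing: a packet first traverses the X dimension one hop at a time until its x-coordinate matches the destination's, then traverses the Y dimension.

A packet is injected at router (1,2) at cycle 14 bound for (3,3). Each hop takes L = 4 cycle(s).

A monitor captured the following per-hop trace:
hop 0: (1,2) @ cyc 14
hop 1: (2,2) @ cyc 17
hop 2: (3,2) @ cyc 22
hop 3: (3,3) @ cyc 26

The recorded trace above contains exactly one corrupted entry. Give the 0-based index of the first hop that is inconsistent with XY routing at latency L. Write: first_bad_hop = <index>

first_bad_hop = 1

check 1→ d=(1,0) cyc+3: BAD: Δcyc=3≠L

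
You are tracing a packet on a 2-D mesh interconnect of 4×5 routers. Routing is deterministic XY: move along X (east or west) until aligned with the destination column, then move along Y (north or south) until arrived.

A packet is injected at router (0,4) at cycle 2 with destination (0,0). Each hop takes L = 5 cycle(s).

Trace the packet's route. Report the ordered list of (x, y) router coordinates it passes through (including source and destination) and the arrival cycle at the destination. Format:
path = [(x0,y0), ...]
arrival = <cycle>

  0. router=(0,4) cycle=2 (inject)
  1. router=(0,3) cycle=7 dir=S
  2. router=(0,2) cycle=12 dir=S
  3. router=(0,1) cycle=17 dir=S
  4. router=(0,0) cycle=22 dir=S

path = [(0,4), (0,3), (0,2), (0,1), (0,0)]
arrival = 22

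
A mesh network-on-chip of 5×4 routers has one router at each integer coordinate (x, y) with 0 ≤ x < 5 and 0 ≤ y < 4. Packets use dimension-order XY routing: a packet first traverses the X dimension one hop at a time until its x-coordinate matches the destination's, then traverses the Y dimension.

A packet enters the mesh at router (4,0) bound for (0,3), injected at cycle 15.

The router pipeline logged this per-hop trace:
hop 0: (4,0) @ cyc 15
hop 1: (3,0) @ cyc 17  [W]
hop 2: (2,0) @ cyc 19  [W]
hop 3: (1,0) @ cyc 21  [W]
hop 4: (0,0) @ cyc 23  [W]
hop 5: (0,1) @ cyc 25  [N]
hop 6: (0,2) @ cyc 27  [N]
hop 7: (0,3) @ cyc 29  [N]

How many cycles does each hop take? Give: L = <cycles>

From hop 0 (15) to hop 1 (17): +2 cycles.
Each hop adds L, hence L = 2.

L = 2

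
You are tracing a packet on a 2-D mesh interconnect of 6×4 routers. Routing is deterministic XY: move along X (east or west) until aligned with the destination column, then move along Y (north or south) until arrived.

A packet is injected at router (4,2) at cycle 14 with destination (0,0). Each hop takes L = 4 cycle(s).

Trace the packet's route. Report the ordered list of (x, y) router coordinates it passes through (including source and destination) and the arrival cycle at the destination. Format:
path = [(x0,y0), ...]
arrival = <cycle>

  0. router=(4,2) cycle=14 (inject)
  1. router=(3,2) cycle=18 dir=W
  2. router=(2,2) cycle=22 dir=W
  3. router=(1,2) cycle=26 dir=W
  4. router=(0,2) cycle=30 dir=W
  5. router=(0,1) cycle=34 dir=S
  6. router=(0,0) cycle=38 dir=S

path = [(4,2), (3,2), (2,2), (1,2), (0,2), (0,1), (0,0)]
arrival = 38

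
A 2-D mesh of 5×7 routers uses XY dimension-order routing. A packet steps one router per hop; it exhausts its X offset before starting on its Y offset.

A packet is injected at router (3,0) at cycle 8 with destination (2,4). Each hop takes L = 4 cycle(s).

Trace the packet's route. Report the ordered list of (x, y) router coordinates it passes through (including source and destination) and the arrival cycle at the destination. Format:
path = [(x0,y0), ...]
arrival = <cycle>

hop 0: (3,0) @ cyc 8
hop 1: (2,0) @ cyc 12  [W]
hop 2: (2,1) @ cyc 16  [N]
hop 3: (2,2) @ cyc 20  [N]
hop 4: (2,3) @ cyc 24  [N]
hop 5: (2,4) @ cyc 28  [N]

path = [(3,0), (2,0), (2,1), (2,2), (2,3), (2,4)]
arrival = 28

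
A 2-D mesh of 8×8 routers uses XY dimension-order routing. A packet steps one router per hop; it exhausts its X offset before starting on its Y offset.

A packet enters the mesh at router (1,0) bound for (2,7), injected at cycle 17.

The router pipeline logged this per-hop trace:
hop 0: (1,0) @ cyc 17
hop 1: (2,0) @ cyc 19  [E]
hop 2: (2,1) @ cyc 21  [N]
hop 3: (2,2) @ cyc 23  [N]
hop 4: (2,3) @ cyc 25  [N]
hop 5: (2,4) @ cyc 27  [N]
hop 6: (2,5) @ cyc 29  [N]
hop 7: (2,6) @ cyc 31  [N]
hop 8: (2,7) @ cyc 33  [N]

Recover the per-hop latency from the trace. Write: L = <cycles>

From hop 0 (17) to hop 1 (19): +2 cycles.
One hop costs L cycles, so L = 2.

L = 2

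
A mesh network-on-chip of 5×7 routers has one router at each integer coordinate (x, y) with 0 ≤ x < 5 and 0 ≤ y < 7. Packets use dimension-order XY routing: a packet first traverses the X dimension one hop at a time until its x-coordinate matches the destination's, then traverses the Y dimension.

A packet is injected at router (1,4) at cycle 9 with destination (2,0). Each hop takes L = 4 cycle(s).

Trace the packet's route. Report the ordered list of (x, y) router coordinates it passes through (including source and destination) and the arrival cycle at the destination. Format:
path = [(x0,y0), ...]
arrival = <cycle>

  0. router=(1,4) cycle=9 (inject)
  1. router=(2,4) cycle=13 dir=E
  2. router=(2,3) cycle=17 dir=S
  3. router=(2,2) cycle=21 dir=S
  4. router=(2,1) cycle=25 dir=S
  5. router=(2,0) cycle=29 dir=S

path = [(1,4), (2,4), (2,3), (2,2), (2,1), (2,0)]
arrival = 29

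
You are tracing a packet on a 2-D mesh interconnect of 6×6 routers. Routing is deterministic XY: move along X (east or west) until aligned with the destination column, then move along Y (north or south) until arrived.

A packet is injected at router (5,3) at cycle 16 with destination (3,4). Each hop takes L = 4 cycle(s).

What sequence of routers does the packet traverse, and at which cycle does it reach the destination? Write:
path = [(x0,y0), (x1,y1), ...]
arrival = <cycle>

path = [(5,3), (4,3), (3,3), (3,4)]
arrival = 28

[0] x=5 y=3 t=16
[1] x=4 y=3 t=20 →W
[2] x=3 y=3 t=24 →W
[3] x=3 y=4 t=28 →N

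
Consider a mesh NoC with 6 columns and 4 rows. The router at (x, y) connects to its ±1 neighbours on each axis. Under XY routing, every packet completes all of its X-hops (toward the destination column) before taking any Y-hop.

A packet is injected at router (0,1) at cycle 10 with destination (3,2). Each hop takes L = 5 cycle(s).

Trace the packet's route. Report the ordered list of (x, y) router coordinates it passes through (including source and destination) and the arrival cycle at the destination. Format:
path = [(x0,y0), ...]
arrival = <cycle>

path = [(0,1), (1,1), (2,1), (3,1), (3,2)]
arrival = 30

hop 0: (0,1) @ cyc 10
hop 1: (1,1) @ cyc 15  [E]
hop 2: (2,1) @ cyc 20  [E]
hop 3: (3,1) @ cyc 25  [E]
hop 4: (3,2) @ cyc 30  [N]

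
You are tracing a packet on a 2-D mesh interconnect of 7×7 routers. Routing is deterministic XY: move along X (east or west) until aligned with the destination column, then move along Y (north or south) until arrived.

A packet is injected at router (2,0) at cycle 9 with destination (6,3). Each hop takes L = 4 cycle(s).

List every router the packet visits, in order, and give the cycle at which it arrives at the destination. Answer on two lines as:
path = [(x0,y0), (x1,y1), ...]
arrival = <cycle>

path = [(2,0), (3,0), (4,0), (5,0), (6,0), (6,1), (6,2), (6,3)]
arrival = 37

#0 — 2,0 | c9
#1 — 3,0 | c13 | E
#2 — 4,0 | c17 | E
#3 — 5,0 | c21 | E
#4 — 6,0 | c25 | E
#5 — 6,1 | c29 | N
#6 — 6,2 | c33 | N
#7 — 6,3 | c37 | N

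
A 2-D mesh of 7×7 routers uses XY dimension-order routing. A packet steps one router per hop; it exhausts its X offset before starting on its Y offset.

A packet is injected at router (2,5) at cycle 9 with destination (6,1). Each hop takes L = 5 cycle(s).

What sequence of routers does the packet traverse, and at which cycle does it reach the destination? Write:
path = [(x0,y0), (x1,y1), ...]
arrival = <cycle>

  0. router=(2,5) cycle=9 (inject)
  1. router=(3,5) cycle=14 dir=E
  2. router=(4,5) cycle=19 dir=E
  3. router=(5,5) cycle=24 dir=E
  4. router=(6,5) cycle=29 dir=E
  5. router=(6,4) cycle=34 dir=S
  6. router=(6,3) cycle=39 dir=S
  7. router=(6,2) cycle=44 dir=S
  8. router=(6,1) cycle=49 dir=S

path = [(2,5), (3,5), (4,5), (5,5), (6,5), (6,4), (6,3), (6,2), (6,1)]
arrival = 49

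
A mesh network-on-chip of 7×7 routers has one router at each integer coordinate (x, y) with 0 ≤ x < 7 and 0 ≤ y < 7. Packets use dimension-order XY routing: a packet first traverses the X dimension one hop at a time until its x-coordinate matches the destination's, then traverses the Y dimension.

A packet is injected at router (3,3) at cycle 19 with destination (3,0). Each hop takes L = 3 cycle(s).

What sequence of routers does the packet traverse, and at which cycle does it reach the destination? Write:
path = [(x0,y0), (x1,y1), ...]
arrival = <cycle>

path = [(3,3), (3,2), (3,1), (3,0)]
arrival = 28

#0 — 3,3 | c19
#1 — 3,2 | c22 | S
#2 — 3,1 | c25 | S
#3 — 3,0 | c28 | S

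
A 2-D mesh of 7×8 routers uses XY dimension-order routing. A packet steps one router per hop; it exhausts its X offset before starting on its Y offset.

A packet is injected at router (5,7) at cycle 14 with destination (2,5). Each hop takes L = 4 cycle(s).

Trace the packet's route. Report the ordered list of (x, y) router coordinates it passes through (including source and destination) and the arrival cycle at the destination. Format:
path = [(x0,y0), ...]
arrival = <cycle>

path = [(5,7), (4,7), (3,7), (2,7), (2,6), (2,5)]
arrival = 34

#0 — 5,7 | c14
#1 — 4,7 | c18 | W
#2 — 3,7 | c22 | W
#3 — 2,7 | c26 | W
#4 — 2,6 | c30 | S
#5 — 2,5 | c34 | S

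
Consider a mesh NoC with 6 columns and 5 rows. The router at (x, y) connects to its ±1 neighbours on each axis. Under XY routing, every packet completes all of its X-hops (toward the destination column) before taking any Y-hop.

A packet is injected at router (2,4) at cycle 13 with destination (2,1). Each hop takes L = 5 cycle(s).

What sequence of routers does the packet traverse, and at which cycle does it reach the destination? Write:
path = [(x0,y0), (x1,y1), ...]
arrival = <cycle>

path = [(2,4), (2,3), (2,2), (2,1)]
arrival = 28

[0] x=2 y=4 t=13
[1] x=2 y=3 t=18 →S
[2] x=2 y=2 t=23 →S
[3] x=2 y=1 t=28 →S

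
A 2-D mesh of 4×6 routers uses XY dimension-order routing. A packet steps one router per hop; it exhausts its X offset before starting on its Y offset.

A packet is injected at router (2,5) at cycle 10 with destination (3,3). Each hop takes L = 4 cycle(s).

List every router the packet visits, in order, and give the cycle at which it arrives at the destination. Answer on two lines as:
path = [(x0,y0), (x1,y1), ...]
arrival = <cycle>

t=10: at (2,5)
t=14: at (3,5) after E
t=18: at (3,4) after S
t=22: at (3,3) after S

path = [(2,5), (3,5), (3,4), (3,3)]
arrival = 22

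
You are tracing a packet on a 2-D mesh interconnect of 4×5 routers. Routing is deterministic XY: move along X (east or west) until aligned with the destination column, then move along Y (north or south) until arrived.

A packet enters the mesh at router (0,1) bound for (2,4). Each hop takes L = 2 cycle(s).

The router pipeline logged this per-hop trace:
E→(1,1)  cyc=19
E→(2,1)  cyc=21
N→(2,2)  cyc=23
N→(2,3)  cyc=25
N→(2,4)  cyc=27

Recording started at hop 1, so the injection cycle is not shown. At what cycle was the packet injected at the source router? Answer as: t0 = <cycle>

The first recorded entry is hop 1 at cycle 19.
Therefore t0 = 19 − L = 17.

t0 = 17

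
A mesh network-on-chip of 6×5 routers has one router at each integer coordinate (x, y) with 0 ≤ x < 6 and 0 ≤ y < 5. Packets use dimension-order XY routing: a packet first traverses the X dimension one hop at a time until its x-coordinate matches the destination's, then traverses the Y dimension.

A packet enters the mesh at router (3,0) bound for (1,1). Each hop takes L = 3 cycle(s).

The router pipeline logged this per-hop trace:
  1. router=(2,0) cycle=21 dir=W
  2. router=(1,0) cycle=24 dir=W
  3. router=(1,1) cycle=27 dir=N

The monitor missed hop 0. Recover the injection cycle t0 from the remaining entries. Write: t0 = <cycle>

Hop 1 reached at cycle 21; hop k is at t0 + k·L.
Therefore t0 = 21 − L = 18.

t0 = 18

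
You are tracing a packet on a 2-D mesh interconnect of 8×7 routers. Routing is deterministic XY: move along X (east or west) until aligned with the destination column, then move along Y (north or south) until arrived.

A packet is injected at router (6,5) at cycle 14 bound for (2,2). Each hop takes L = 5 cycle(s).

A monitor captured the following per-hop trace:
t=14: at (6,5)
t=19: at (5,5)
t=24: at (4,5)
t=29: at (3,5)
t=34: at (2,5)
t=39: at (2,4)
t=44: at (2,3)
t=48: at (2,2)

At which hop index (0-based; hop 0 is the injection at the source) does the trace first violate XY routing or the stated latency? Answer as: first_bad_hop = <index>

[1] (-1,+0) / 5c ⇒ ok
[2] (-1,+0) / 5c ⇒ ok
[3] (-1,+0) / 5c ⇒ ok
[4] (-1,+0) / 5c ⇒ ok
[5] (+0,-1) / 5c ⇒ ok
[6] (+0,-1) / 5c ⇒ ok
[7] (+0,-1) / 4c ⇒ BAD: Δcyc=4≠L

first_bad_hop = 7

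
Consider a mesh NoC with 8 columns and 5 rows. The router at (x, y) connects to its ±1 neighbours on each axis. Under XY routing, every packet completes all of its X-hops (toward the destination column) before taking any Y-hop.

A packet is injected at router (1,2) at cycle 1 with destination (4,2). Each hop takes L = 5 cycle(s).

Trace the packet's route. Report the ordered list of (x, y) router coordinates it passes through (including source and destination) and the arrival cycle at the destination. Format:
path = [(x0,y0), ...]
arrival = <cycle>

path = [(1,2), (2,2), (3,2), (4,2)]
arrival = 16

hop 0: (1,2) @ cyc 1
hop 1: (2,2) @ cyc 6  [E]
hop 2: (3,2) @ cyc 11  [E]
hop 3: (4,2) @ cyc 16  [E]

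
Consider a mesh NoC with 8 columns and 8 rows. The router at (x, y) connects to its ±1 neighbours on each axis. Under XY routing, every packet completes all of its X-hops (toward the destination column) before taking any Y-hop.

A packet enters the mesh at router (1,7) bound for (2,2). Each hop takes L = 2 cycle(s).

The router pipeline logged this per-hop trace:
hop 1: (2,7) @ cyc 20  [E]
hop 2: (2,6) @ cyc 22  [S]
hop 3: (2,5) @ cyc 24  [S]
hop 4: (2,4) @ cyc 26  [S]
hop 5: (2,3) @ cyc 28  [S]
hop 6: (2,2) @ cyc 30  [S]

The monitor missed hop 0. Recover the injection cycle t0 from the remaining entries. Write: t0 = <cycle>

The first recorded entry is hop 1 at cycle 20.
Therefore t0 = 20 − L = 18.

t0 = 18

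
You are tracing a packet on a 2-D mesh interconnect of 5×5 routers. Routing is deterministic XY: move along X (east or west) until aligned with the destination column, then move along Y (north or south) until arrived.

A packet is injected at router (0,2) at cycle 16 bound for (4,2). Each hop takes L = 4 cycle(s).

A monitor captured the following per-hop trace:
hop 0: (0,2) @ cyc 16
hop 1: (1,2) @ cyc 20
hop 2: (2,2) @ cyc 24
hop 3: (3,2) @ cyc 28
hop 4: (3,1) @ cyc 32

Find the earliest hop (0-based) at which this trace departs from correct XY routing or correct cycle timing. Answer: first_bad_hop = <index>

first_bad_hop = 4

check 1→ d=(1,0) cyc+4: ok
check 2→ d=(1,0) cyc+4: ok
check 3→ d=(1,0) cyc+4: ok
check 4→ d=(0,-1) cyc+4: BAD: Y-move but x=3≠4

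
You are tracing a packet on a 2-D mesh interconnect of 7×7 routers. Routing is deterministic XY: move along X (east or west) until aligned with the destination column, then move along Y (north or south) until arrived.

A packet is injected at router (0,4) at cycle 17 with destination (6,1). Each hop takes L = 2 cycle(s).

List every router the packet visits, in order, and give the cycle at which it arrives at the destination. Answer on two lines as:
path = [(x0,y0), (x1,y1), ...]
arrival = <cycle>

path = [(0,4), (1,4), (2,4), (3,4), (4,4), (5,4), (6,4), (6,3), (6,2), (6,1)]
arrival = 35

#0 — 0,4 | c17
#1 — 1,4 | c19 | E
#2 — 2,4 | c21 | E
#3 — 3,4 | c23 | E
#4 — 4,4 | c25 | E
#5 — 5,4 | c27 | E
#6 — 6,4 | c29 | E
#7 — 6,3 | c31 | S
#8 — 6,2 | c33 | S
#9 — 6,1 | c35 | S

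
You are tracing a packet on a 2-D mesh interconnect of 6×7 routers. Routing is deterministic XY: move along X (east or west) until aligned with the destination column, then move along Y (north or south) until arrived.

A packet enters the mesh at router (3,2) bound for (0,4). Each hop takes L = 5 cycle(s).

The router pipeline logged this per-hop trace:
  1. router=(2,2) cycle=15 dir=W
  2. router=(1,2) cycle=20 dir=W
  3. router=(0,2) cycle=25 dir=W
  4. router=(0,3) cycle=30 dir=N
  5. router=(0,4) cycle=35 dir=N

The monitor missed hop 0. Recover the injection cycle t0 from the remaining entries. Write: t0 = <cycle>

Hop 1 reached at cycle 15; hop k is at t0 + k·L.
So t0 = 15 − 1·5 = 10.

t0 = 10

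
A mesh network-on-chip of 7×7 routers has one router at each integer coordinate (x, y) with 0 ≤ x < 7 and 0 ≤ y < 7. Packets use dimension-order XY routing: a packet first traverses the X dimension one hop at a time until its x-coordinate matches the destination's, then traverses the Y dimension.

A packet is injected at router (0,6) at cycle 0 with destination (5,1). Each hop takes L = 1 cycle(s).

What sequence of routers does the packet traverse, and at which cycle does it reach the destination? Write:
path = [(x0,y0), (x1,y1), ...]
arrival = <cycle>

path = [(0,6), (1,6), (2,6), (3,6), (4,6), (5,6), (5,5), (5,4), (5,3), (5,2), (5,1)]
arrival = 10

t=0: at (0,6)
t=1: at (1,6) after E
t=2: at (2,6) after E
t=3: at (3,6) after E
t=4: at (4,6) after E
t=5: at (5,6) after E
t=6: at (5,5) after S
t=7: at (5,4) after S
t=8: at (5,3) after S
t=9: at (5,2) after S
t=10: at (5,1) after S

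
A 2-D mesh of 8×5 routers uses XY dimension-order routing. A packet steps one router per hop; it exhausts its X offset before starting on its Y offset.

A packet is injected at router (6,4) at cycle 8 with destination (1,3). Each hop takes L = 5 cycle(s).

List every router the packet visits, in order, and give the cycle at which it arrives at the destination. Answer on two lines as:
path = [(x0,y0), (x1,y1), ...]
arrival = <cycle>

path = [(6,4), (5,4), (4,4), (3,4), (2,4), (1,4), (1,3)]
arrival = 38

  0. router=(6,4) cycle=8 (inject)
  1. router=(5,4) cycle=13 dir=W
  2. router=(4,4) cycle=18 dir=W
  3. router=(3,4) cycle=23 dir=W
  4. router=(2,4) cycle=28 dir=W
  5. router=(1,4) cycle=33 dir=W
  6. router=(1,3) cycle=38 dir=S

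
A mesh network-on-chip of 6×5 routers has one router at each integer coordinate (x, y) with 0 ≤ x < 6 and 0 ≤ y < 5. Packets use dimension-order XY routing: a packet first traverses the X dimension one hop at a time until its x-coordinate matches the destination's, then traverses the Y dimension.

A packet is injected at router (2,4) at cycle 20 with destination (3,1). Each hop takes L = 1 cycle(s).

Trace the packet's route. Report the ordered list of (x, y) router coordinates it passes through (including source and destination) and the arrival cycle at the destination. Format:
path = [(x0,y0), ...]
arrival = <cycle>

path = [(2,4), (3,4), (3,3), (3,2), (3,1)]
arrival = 24

t=20: at (2,4)
t=21: at (3,4) after E
t=22: at (3,3) after S
t=23: at (3,2) after S
t=24: at (3,1) after S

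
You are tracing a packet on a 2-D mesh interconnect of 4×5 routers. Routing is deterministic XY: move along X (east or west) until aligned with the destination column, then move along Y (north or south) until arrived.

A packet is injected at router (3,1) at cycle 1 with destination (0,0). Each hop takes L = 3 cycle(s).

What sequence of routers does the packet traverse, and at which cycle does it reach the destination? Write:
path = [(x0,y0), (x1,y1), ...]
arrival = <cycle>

path = [(3,1), (2,1), (1,1), (0,1), (0,0)]
arrival = 13

  0. router=(3,1) cycle=1 (inject)
  1. router=(2,1) cycle=4 dir=W
  2. router=(1,1) cycle=7 dir=W
  3. router=(0,1) cycle=10 dir=W
  4. router=(0,0) cycle=13 dir=S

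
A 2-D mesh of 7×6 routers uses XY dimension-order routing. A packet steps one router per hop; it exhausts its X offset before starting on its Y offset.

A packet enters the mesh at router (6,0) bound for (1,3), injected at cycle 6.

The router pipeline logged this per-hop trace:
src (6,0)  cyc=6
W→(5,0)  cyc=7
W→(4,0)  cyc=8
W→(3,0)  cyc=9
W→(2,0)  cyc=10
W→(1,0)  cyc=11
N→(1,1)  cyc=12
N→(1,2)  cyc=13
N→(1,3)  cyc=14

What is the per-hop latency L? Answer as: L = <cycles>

L = 1

From hop 0 (6) to hop 1 (7): +1 cycles.
One hop costs L cycles, so L = 1.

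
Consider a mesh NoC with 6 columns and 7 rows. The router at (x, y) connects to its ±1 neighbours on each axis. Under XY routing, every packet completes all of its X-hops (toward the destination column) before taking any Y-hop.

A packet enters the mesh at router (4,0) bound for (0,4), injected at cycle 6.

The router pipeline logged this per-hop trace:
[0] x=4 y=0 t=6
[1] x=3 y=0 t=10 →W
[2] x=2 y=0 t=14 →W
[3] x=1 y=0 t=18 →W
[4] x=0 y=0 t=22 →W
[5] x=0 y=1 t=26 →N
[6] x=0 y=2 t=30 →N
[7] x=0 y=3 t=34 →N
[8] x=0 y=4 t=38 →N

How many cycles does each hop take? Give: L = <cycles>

From hop 0 (6) to hop 1 (10): +4 cycles.
That increment is L by definition: L = 4.

L = 4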